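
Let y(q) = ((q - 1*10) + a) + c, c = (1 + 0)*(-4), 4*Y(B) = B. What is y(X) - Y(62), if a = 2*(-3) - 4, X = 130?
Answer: 181/2 ≈ 90.500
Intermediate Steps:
Y(B) = B/4
c = -4 (c = 1*(-4) = -4)
a = -10 (a = -6 - 4 = -10)
y(q) = -24 + q (y(q) = ((q - 1*10) - 10) - 4 = ((q - 10) - 10) - 4 = ((-10 + q) - 10) - 4 = (-20 + q) - 4 = -24 + q)
y(X) - Y(62) = (-24 + 130) - 62/4 = 106 - 1*31/2 = 106 - 31/2 = 181/2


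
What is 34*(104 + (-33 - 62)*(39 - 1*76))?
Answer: 123046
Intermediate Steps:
34*(104 + (-33 - 62)*(39 - 1*76)) = 34*(104 - 95*(39 - 76)) = 34*(104 - 95*(-37)) = 34*(104 + 3515) = 34*3619 = 123046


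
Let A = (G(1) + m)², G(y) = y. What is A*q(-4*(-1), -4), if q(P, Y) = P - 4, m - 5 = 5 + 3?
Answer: 0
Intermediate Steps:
m = 13 (m = 5 + (5 + 3) = 5 + 8 = 13)
q(P, Y) = -4 + P
A = 196 (A = (1 + 13)² = 14² = 196)
A*q(-4*(-1), -4) = 196*(-4 - 4*(-1)) = 196*(-4 + 4) = 196*0 = 0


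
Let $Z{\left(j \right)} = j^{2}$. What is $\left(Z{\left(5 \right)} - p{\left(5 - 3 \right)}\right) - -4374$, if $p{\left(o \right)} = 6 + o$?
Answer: $4391$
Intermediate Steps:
$\left(Z{\left(5 \right)} - p{\left(5 - 3 \right)}\right) - -4374 = \left(5^{2} - \left(6 + \left(5 - 3\right)\right)\right) - -4374 = \left(25 - \left(6 + 2\right)\right) + 4374 = \left(25 - 8\right) + 4374 = 17 + 4374 = 4391$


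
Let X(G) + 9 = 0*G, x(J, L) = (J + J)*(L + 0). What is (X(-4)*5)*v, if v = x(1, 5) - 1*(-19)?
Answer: -1305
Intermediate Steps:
x(J, L) = 2*J*L (x(J, L) = (2*J)*L = 2*J*L)
X(G) = -9 (X(G) = -9 + 0*G = -9 + 0 = -9)
v = 29 (v = 2*1*5 - 1*(-19) = 10 + 19 = 29)
(X(-4)*5)*v = -9*5*29 = -45*29 = -1305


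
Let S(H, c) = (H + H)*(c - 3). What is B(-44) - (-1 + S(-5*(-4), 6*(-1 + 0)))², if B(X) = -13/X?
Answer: -5734111/44 ≈ -1.3032e+5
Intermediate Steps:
S(H, c) = 2*H*(-3 + c) (S(H, c) = (2*H)*(-3 + c) = 2*H*(-3 + c))
B(-44) - (-1 + S(-5*(-4), 6*(-1 + 0)))² = -13/(-44) - (-1 + 2*(-5*(-4))*(-3 + 6*(-1 + 0)))² = -13*(-1/44) - (-1 + 2*20*(-3 + 6*(-1)))² = 13/44 - (-1 + 2*20*(-3 - 6))² = 13/44 - (-1 + 2*20*(-9))² = 13/44 - (-1 - 360)² = 13/44 - 1*(-361)² = 13/44 - 1*130321 = 13/44 - 130321 = -5734111/44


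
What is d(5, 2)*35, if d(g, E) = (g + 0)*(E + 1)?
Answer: 525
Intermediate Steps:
d(g, E) = g*(1 + E)
d(5, 2)*35 = (5*(1 + 2))*35 = (5*3)*35 = 15*35 = 525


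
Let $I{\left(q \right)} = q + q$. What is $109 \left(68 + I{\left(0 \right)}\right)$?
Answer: $7412$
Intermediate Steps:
$I{\left(q \right)} = 2 q$
$109 \left(68 + I{\left(0 \right)}\right) = 109 \left(68 + 2 \cdot 0\right) = 109 \left(68 + 0\right) = 109 \cdot 68 = 7412$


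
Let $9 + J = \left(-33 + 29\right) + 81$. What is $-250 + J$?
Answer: $-182$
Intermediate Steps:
$J = 68$ ($J = -9 + \left(\left(-33 + 29\right) + 81\right) = -9 + \left(-4 + 81\right) = -9 + 77 = 68$)
$-250 + J = -250 + 68 = -182$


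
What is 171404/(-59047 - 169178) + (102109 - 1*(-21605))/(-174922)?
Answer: -29108479069/19960786725 ≈ -1.4583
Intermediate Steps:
171404/(-59047 - 169178) + (102109 - 1*(-21605))/(-174922) = 171404/(-228225) + (102109 + 21605)*(-1/174922) = 171404*(-1/228225) + 123714*(-1/174922) = -171404/228225 - 61857/87461 = -29108479069/19960786725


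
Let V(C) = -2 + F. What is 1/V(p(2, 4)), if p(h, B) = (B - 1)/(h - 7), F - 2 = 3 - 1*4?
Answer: -1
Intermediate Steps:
F = 1 (F = 2 + (3 - 1*4) = 2 + (3 - 4) = 2 - 1 = 1)
p(h, B) = (-1 + B)/(-7 + h)
V(C) = -1 (V(C) = -2 + 1 = -1)
1/V(p(2, 4)) = 1/(-1) = -1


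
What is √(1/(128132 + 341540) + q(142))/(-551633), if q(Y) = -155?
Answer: -I*√8547931651462/129543287188 ≈ -2.2569e-5*I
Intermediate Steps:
√(1/(128132 + 341540) + q(142))/(-551633) = √(1/(128132 + 341540) - 155)/(-551633) = √(1/469672 - 155)*(-1/551633) = √(-72799159/469672)*(-1/551633) = (I*√8547931651462/234836)*(-1/551633) = -I*√8547931651462/129543287188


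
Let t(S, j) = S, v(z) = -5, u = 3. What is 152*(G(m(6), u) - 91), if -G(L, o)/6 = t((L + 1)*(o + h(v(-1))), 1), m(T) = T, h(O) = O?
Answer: -1064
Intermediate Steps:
G(L, o) = -6*(1 + L)*(-5 + o) (G(L, o) = -6*(L + 1)*(o - 5) = -6*(1 + L)*(-5 + o))
152*(G(m(6), u) - 91) = 152*((30 - 6*3 + 30*6 - 6*6*3) - 91) = 152*((30 - 18 + 180 - 108) - 91) = 152*(84 - 91) = 152*(-7) = -1064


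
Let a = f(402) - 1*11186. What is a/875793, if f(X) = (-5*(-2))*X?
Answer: -7166/875793 ≈ -0.0081823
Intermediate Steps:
f(X) = 10*X
a = -7166 (a = 10*402 - 1*11186 = 4020 - 11186 = -7166)
a/875793 = -7166/875793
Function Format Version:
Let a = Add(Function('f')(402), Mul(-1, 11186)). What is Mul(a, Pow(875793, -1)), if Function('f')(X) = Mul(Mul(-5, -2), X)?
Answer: Rational(-7166, 875793) ≈ -0.0081823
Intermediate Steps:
Function('f')(X) = Mul(10, X)
a = -7166 (a = Add(Mul(10, 402), Mul(-1, 11186)) = Add(4020, -11186) = -7166)
Mul(a, Pow(875793, -1)) = Mul(-7166, Pow(875793, -1)) = Mul(-7166, Rational(1, 875793)) = Rational(-7166, 875793)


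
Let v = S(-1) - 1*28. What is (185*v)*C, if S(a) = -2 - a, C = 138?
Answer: -740370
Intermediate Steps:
v = -29 (v = (-2 - 1*(-1)) - 1*28 = (-2 + 1) - 28 = -1 - 28 = -29)
(185*v)*C = (185*(-29))*138 = -5365*138 = -740370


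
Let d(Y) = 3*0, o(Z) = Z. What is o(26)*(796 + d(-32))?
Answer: 20696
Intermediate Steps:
d(Y) = 0
o(26)*(796 + d(-32)) = 26*(796 + 0) = 26*796 = 20696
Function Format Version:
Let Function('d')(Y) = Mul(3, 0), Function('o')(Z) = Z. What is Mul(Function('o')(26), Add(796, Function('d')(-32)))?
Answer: 20696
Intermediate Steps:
Function('d')(Y) = 0
Mul(Function('o')(26), Add(796, Function('d')(-32))) = Mul(26, Add(796, 0)) = Mul(26, 796) = 20696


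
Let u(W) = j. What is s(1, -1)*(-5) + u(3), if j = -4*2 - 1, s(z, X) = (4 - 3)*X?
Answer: -4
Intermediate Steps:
s(z, X) = X (s(z, X) = 1*X = X)
j = -9 (j = -8 - 1 = -9)
u(W) = -9
s(1, -1)*(-5) + u(3) = -1*(-5) - 9 = 5 - 9 = -4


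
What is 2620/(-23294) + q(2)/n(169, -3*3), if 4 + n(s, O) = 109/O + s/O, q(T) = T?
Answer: -310493/1828579 ≈ -0.16980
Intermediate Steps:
n(s, O) = -4 + 109/O + s/O (n(s, O) = -4 + (109/O + s/O) = -4 + 109/O + s/O)
2620/(-23294) + q(2)/n(169, -3*3) = 2620/(-23294) + 2/(((109 + 169 - (-12)*3)/((-3*3)))) = 2620*(-1/23294) + 2/(((109 + 169 - 4*(-9))/(-9))) = -1310/11647 + 2/((-(109 + 169 + 36)/9)) = -1310/11647 + 2/((-⅑*314)) = -1310/11647 + 2/(-314/9) = -1310/11647 + 2*(-9/314) = -1310/11647 - 9/157 = -310493/1828579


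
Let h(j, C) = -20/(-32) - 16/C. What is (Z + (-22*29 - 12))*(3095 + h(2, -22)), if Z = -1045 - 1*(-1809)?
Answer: 15531303/44 ≈ 3.5298e+5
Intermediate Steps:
Z = 764 (Z = -1045 + 1809 = 764)
h(j, C) = 5/8 - 16/C (h(j, C) = -20*(-1/32) - 16/C = 5/8 - 16/C)
(Z + (-22*29 - 12))*(3095 + h(2, -22)) = (764 + (-22*29 - 12))*(3095 + (5/8 - 16/(-22))) = (764 + (-638 - 12))*(3095 + (5/8 - 16*(-1/22))) = (764 - 650)*(3095 + (5/8 + 8/11)) = 114*(3095 + 119/88) = 114*(272479/88) = 15531303/44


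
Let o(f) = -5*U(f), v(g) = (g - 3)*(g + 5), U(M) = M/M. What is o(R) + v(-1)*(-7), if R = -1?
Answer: 107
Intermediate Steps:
U(M) = 1
v(g) = (-3 + g)*(5 + g)
o(f) = -5 (o(f) = -5*1 = -5)
o(R) + v(-1)*(-7) = -5 + (-15 + (-1)² + 2*(-1))*(-7) = -5 + (-15 + 1 - 2)*(-7) = -5 - 16*(-7) = -5 + 112 = 107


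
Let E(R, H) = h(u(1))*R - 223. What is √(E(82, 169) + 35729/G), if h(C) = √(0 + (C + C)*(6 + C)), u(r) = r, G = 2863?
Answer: √(-1725587360 + 672135058*√14)/2863 ≈ 9.8130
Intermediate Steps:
h(C) = √2*√(C*(6 + C)) (h(C) = √(0 + (2*C)*(6 + C)) = √(0 + 2*C*(6 + C)) = √(2*C*(6 + C)) = √2*√(C*(6 + C)))
E(R, H) = -223 + R*√14 (E(R, H) = (√2*√(1*(6 + 1)))*R - 223 = (√2*√(1*7))*R - 223 = (√2*√7)*R - 223 = √14*R - 223 = R*√14 - 223 = -223 + R*√14)
√(E(82, 169) + 35729/G) = √((-223 + 82*√14) + 35729/2863) = √(-602720/2863 + 82*√14)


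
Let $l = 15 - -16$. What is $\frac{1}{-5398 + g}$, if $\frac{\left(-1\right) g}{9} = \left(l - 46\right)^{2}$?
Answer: $- \frac{1}{7423} \approx -0.00013472$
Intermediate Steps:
$l = 31$ ($l = 15 + 16 = 31$)
$g = -2025$ ($g = - 9 \left(31 - 46\right)^{2} = - 9 \left(-15\right)^{2} = \left(-9\right) 225 = -2025$)
$\frac{1}{-5398 + g} = \frac{1}{-5398 - 2025} = \frac{1}{-7423} = - \frac{1}{7423}$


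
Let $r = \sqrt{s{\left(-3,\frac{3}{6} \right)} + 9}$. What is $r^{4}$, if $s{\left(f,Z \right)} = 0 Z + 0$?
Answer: $81$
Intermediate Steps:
$s{\left(f,Z \right)} = 0$ ($s{\left(f,Z \right)} = 0 + 0 = 0$)
$r = 3$ ($r = \sqrt{0 + 9} = \sqrt{9} = 3$)
$r^{4} = 3^{4} = 81$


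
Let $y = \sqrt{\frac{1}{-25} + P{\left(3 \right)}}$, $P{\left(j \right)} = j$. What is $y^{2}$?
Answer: $\frac{74}{25} \approx 2.96$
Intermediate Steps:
$y = \frac{\sqrt{74}}{5}$ ($y = \sqrt{\frac{1}{-25} + 3} = \sqrt{- \frac{1}{25} + 3} = \sqrt{\frac{74}{25}} = \frac{\sqrt{74}}{5} \approx 1.7205$)
$y^{2} = \left(\frac{\sqrt{74}}{5}\right)^{2} = \frac{74}{25}$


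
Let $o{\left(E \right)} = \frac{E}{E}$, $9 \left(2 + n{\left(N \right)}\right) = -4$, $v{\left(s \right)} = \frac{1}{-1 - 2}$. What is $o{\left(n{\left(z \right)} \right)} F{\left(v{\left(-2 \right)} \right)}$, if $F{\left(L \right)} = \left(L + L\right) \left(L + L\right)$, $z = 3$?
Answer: $\frac{4}{9} \approx 0.44444$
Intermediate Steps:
$v{\left(s \right)} = - \frac{1}{3}$ ($v{\left(s \right)} = \frac{1}{-3} = - \frac{1}{3}$)
$F{\left(L \right)} = 4 L^{2}$ ($F{\left(L \right)} = 2 L 2 L = 4 L^{2}$)
$n{\left(N \right)} = - \frac{22}{9}$ ($n{\left(N \right)} = -2 + \frac{1}{9} \left(-4\right) = -2 - \frac{4}{9} = - \frac{22}{9}$)
$o{\left(E \right)} = 1$
$o{\left(n{\left(z \right)} \right)} F{\left(v{\left(-2 \right)} \right)} = 1 \cdot 4 \left(- \frac{1}{3}\right)^{2} = 1 \cdot 4 \cdot \frac{1}{9} = 1 \cdot \frac{4}{9} = \frac{4}{9}$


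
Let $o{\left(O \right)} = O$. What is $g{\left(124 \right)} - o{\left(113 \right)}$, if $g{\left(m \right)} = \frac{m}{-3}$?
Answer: $- \frac{463}{3} \approx -154.33$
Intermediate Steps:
$g{\left(m \right)} = - \frac{m}{3}$ ($g{\left(m \right)} = m \left(- \frac{1}{3}\right) = - \frac{m}{3}$)
$g{\left(124 \right)} - o{\left(113 \right)} = \left(- \frac{1}{3}\right) 124 - 113 = - \frac{124}{3} - 113 = - \frac{463}{3}$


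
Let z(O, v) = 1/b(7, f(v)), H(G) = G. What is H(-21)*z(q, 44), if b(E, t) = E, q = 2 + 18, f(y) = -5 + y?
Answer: -3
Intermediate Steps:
q = 20
z(O, v) = ⅐ (z(O, v) = 1/7 = ⅐)
H(-21)*z(q, 44) = -21*⅐ = -3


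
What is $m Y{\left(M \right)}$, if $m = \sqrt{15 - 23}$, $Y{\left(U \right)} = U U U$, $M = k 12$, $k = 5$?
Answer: $432000 i \sqrt{2} \approx 6.1094 \cdot 10^{5} i$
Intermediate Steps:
$M = 60$ ($M = 5 \cdot 12 = 60$)
$Y{\left(U \right)} = U^{3}$ ($Y{\left(U \right)} = U^{2} U = U^{3}$)
$m = 2 i \sqrt{2}$ ($m = \sqrt{-8} = 2 i \sqrt{2} \approx 2.8284 i$)
$m Y{\left(M \right)} = 2 i \sqrt{2} \cdot 60^{3} = 2 i \sqrt{2} \cdot 216000 = 432000 i \sqrt{2}$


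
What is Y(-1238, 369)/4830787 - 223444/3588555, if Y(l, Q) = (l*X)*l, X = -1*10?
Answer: -56079183264628/17335544842785 ≈ -3.2349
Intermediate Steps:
X = -10
Y(l, Q) = -10*l² (Y(l, Q) = (l*(-10))*l = (-10*l)*l = -10*l²)
Y(-1238, 369)/4830787 - 223444/3588555 = -10*(-1238)²/4830787 - 223444/3588555 = -10*1532644*(1/4830787) - 223444*1/3588555 = -15326440*1/4830787 - 223444/3588555 = -15326440/4830787 - 223444/3588555 = -56079183264628/17335544842785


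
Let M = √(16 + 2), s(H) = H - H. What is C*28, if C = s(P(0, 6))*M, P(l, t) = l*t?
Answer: 0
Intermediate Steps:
s(H) = 0
M = 3*√2 (M = √18 = 3*√2 ≈ 4.2426)
C = 0 (C = 0*(3*√2) = 0)
C*28 = 0*28 = 0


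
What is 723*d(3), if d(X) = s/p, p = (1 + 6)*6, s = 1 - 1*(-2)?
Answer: 723/14 ≈ 51.643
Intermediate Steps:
s = 3 (s = 1 + 2 = 3)
p = 42 (p = 7*6 = 42)
d(X) = 1/14 (d(X) = 3/42 = 3*(1/42) = 1/14)
723*d(3) = 723*(1/14) = 723/14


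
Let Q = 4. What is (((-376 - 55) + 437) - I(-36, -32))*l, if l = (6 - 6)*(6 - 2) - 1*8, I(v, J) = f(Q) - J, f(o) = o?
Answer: 240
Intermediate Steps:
I(v, J) = 4 - J
l = -8 (l = 0*4 - 8 = 0 - 8 = -8)
(((-376 - 55) + 437) - I(-36, -32))*l = (((-376 - 55) + 437) - (4 - 1*(-32)))*(-8) = ((-431 + 437) - (4 + 32))*(-8) = (6 - 1*36)*(-8) = (6 - 36)*(-8) = -30*(-8) = 240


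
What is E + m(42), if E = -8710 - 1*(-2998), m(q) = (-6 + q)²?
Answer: -4416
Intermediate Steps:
E = -5712 (E = -8710 + 2998 = -5712)
E + m(42) = -5712 + (-6 + 42)² = -5712 + 36² = -5712 + 1296 = -4416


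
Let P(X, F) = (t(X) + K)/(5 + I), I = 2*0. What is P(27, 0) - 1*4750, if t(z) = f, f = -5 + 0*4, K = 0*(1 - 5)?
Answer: -4751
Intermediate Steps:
K = 0 (K = 0*(-4) = 0)
f = -5 (f = -5 + 0 = -5)
t(z) = -5
I = 0
P(X, F) = -1 (P(X, F) = (-5 + 0)/(5 + 0) = -5/5 = -5*⅕ = -1)
P(27, 0) - 1*4750 = -1 - 1*4750 = -1 - 4750 = -4751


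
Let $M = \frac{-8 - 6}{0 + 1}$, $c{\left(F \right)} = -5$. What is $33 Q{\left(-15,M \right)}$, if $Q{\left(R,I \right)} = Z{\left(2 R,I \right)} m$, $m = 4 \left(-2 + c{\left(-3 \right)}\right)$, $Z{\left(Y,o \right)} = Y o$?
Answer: $-388080$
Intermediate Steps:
$M = -14$ ($M = - \frac{14}{1} = \left(-14\right) 1 = -14$)
$m = -28$ ($m = 4 \left(-2 - 5\right) = 4 \left(-7\right) = -28$)
$Q{\left(R,I \right)} = - 56 I R$ ($Q{\left(R,I \right)} = 2 R I \left(-28\right) = 2 I R \left(-28\right) = - 56 I R$)
$33 Q{\left(-15,M \right)} = 33 \left(\left(-56\right) \left(-14\right) \left(-15\right)\right) = 33 \left(-11760\right) = -388080$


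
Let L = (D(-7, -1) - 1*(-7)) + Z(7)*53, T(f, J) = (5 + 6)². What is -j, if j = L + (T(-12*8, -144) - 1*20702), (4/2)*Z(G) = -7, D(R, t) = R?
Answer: 41533/2 ≈ 20767.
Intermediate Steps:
Z(G) = -7/2 (Z(G) = (½)*(-7) = -7/2)
T(f, J) = 121 (T(f, J) = 11² = 121)
L = -371/2 (L = (-7 - 1*(-7)) - 7/2*53 = (-7 + 7) - 371/2 = 0 - 371/2 = -371/2 ≈ -185.50)
j = -41533/2 (j = -371/2 + (121 - 1*20702) = -371/2 + (121 - 20702) = -371/2 - 20581 = -41533/2 ≈ -20767.)
-j = -1*(-41533/2) = 41533/2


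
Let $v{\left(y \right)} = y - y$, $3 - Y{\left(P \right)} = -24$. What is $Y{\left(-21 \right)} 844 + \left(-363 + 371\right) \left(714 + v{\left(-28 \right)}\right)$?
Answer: $28500$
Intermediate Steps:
$Y{\left(P \right)} = 27$ ($Y{\left(P \right)} = 3 - -24 = 3 + 24 = 27$)
$v{\left(y \right)} = 0$
$Y{\left(-21 \right)} 844 + \left(-363 + 371\right) \left(714 + v{\left(-28 \right)}\right) = 27 \cdot 844 + \left(-363 + 371\right) \left(714 + 0\right) = 22788 + 8 \cdot 714 = 22788 + 5712 = 28500$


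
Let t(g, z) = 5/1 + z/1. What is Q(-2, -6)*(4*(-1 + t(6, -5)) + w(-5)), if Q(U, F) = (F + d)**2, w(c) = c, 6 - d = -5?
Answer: -225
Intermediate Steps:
d = 11 (d = 6 - 1*(-5) = 6 + 5 = 11)
t(g, z) = 5 + z (t(g, z) = 5*1 + z*1 = 5 + z)
Q(U, F) = (11 + F)**2 (Q(U, F) = (F + 11)**2 = (11 + F)**2)
Q(-2, -6)*(4*(-1 + t(6, -5)) + w(-5)) = (11 - 6)**2*(4*(-1 + (5 - 5)) - 5) = 5**2*(4*(-1 + 0) - 5) = 25*(4*(-1) - 5) = 25*(-4 - 5) = 25*(-9) = -225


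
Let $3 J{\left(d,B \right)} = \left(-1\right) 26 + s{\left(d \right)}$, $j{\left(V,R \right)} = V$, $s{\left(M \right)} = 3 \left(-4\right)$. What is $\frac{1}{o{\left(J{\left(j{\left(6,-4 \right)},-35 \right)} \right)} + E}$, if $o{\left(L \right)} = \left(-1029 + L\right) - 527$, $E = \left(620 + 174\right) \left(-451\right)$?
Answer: $- \frac{3}{1078988} \approx -2.7804 \cdot 10^{-6}$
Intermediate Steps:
$s{\left(M \right)} = -12$
$J{\left(d,B \right)} = - \frac{38}{3}$ ($J{\left(d,B \right)} = \frac{\left(-1\right) 26 - 12}{3} = \frac{-26 - 12}{3} = \frac{1}{3} \left(-38\right) = - \frac{38}{3}$)
$E = -358094$ ($E = 794 \left(-451\right) = -358094$)
$o{\left(L \right)} = -1556 + L$
$\frac{1}{o{\left(J{\left(j{\left(6,-4 \right)},-35 \right)} \right)} + E} = \frac{1}{\left(-1556 - \frac{38}{3}\right) - 358094} = \frac{1}{- \frac{4706}{3} - 358094} = \frac{1}{- \frac{1078988}{3}} = - \frac{3}{1078988}$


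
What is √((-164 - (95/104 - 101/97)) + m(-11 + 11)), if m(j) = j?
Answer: I*√4169226646/5044 ≈ 12.801*I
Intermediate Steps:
√((-164 - (95/104 - 101/97)) + m(-11 + 11)) = √((-164 - (95/104 - 101/97)) + (-11 + 11)) = √((-164 - (95*(1/104) - 101*1/97)) + 0) = √((-164 - (95/104 - 101/97)) + 0) = √((-164 - 1*(-1289/10088)) + 0) = √((-164 + 1289/10088) + 0) = √(-1653143/10088 + 0) = √(-1653143/10088) = I*√4169226646/5044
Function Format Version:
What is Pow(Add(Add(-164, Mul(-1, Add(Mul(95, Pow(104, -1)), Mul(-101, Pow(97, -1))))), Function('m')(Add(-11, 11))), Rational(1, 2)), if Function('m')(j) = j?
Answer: Mul(Rational(1, 5044), I, Pow(4169226646, Rational(1, 2))) ≈ Mul(12.801, I)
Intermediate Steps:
Pow(Add(Add(-164, Mul(-1, Add(Mul(95, Pow(104, -1)), Mul(-101, Pow(97, -1))))), Function('m')(Add(-11, 11))), Rational(1, 2)) = Pow(Add(Add(-164, Mul(-1, Add(Mul(95, Pow(104, -1)), Mul(-101, Pow(97, -1))))), Add(-11, 11)), Rational(1, 2)) = Pow(Add(Add(-164, Mul(-1, Add(Mul(95, Rational(1, 104)), Mul(-101, Rational(1, 97))))), 0), Rational(1, 2)) = Pow(Add(Add(-164, Mul(-1, Add(Rational(95, 104), Rational(-101, 97)))), 0), Rational(1, 2)) = Pow(Add(Add(-164, Mul(-1, Rational(-1289, 10088))), 0), Rational(1, 2)) = Pow(Add(Add(-164, Rational(1289, 10088)), 0), Rational(1, 2)) = Pow(Add(Rational(-1653143, 10088), 0), Rational(1, 2)) = Pow(Rational(-1653143, 10088), Rational(1, 2)) = Mul(Rational(1, 5044), I, Pow(4169226646, Rational(1, 2)))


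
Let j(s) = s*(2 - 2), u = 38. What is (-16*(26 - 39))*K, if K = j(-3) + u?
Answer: 7904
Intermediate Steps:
j(s) = 0 (j(s) = s*0 = 0)
K = 38 (K = 0 + 38 = 38)
(-16*(26 - 39))*K = -16*(26 - 39)*38 = -16*(-13)*38 = 208*38 = 7904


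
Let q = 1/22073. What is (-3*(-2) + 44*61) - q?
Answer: 59376369/22073 ≈ 2690.0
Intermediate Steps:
q = 1/22073 ≈ 4.5304e-5
(-3*(-2) + 44*61) - q = (-3*(-2) + 44*61) - 1*1/22073 = (6 + 2684) - 1/22073 = 2690 - 1/22073 = 59376369/22073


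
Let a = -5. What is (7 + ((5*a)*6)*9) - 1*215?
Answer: -1558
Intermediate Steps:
(7 + ((5*a)*6)*9) - 1*215 = (7 + ((5*(-5))*6)*9) - 1*215 = (7 - 25*6*9) - 215 = (7 - 150*9) - 215 = (7 - 1350) - 215 = -1343 - 215 = -1558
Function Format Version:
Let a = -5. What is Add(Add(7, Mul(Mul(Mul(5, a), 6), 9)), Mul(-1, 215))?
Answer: -1558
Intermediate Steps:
Add(Add(7, Mul(Mul(Mul(5, a), 6), 9)), Mul(-1, 215)) = Add(Add(7, Mul(Mul(Mul(5, -5), 6), 9)), Mul(-1, 215)) = Add(Add(7, Mul(Mul(-25, 6), 9)), -215) = Add(Add(7, Mul(-150, 9)), -215) = Add(Add(7, -1350), -215) = Add(-1343, -215) = -1558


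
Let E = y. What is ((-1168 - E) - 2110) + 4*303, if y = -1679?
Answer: -387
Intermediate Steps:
E = -1679
((-1168 - E) - 2110) + 4*303 = ((-1168 - 1*(-1679)) - 2110) + 4*303 = ((-1168 + 1679) - 2110) + 1212 = (511 - 2110) + 1212 = -1599 + 1212 = -387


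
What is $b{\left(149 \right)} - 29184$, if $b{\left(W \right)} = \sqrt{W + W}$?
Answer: $-29184 + \sqrt{298} \approx -29167.0$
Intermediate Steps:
$b{\left(W \right)} = \sqrt{2} \sqrt{W}$ ($b{\left(W \right)} = \sqrt{2 W} = \sqrt{2} \sqrt{W}$)
$b{\left(149 \right)} - 29184 = \sqrt{2} \sqrt{149} - 29184 = \sqrt{298} - 29184 = -29184 + \sqrt{298}$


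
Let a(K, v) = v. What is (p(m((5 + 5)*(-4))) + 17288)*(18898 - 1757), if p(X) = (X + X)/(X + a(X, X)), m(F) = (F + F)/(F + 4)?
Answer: 296350749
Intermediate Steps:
m(F) = 2*F/(4 + F) (m(F) = (2*F)/(4 + F) = 2*F/(4 + F))
p(X) = 1 (p(X) = (X + X)/(X + X) = (2*X)/((2*X)) = (2*X)*(1/(2*X)) = 1)
(p(m((5 + 5)*(-4))) + 17288)*(18898 - 1757) = (1 + 17288)*(18898 - 1757) = 17289*17141 = 296350749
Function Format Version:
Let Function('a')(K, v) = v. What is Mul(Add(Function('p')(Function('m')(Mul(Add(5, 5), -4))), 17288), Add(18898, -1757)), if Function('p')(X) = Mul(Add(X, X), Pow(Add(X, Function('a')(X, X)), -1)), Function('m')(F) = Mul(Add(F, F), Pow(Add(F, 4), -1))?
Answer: 296350749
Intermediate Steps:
Function('m')(F) = Mul(2, F, Pow(Add(4, F), -1)) (Function('m')(F) = Mul(Mul(2, F), Pow(Add(4, F), -1)) = Mul(2, F, Pow(Add(4, F), -1)))
Function('p')(X) = 1 (Function('p')(X) = Mul(Add(X, X), Pow(Add(X, X), -1)) = Mul(Mul(2, X), Pow(Mul(2, X), -1)) = Mul(Mul(2, X), Mul(Rational(1, 2), Pow(X, -1))) = 1)
Mul(Add(Function('p')(Function('m')(Mul(Add(5, 5), -4))), 17288), Add(18898, -1757)) = Mul(Add(1, 17288), Add(18898, -1757)) = Mul(17289, 17141) = 296350749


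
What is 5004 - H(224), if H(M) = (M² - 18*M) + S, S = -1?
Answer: -41139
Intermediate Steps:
H(M) = -1 + M² - 18*M (H(M) = (M² - 18*M) - 1 = -1 + M² - 18*M)
5004 - H(224) = 5004 - (-1 + 224² - 18*224) = 5004 - (-1 + 50176 - 4032) = 5004 - 1*46143 = 5004 - 46143 = -41139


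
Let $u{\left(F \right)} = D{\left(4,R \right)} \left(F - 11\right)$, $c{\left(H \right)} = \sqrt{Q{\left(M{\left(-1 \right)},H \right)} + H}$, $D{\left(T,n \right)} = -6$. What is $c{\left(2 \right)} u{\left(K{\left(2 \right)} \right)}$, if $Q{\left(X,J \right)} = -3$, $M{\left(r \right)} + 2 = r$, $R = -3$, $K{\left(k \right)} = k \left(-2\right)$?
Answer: $90 i \approx 90.0 i$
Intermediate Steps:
$K{\left(k \right)} = - 2 k$
$M{\left(r \right)} = -2 + r$
$c{\left(H \right)} = \sqrt{-3 + H}$
$u{\left(F \right)} = 66 - 6 F$ ($u{\left(F \right)} = - 6 \left(F - 11\right) = - 6 \left(-11 + F\right) = 66 - 6 F$)
$c{\left(2 \right)} u{\left(K{\left(2 \right)} \right)} = \sqrt{-3 + 2} \left(66 - 6 \left(\left(-2\right) 2\right)\right) = \sqrt{-1} \left(66 - -24\right) = i \left(66 + 24\right) = i 90 = 90 i$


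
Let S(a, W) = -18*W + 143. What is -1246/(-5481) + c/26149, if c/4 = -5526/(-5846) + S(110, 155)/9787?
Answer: 133214238384922/585727009210467 ≈ 0.22743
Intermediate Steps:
S(a, W) = 143 - 18*W
c = 77217200/28607401 (c = 4*(-5526/(-5846) + (143 - 18*155)/9787) = 4*(-5526*(-1/5846) + (143 - 2790)*(1/9787)) = 4*(2763/2923 - 2647*1/9787) = 4*(2763/2923 - 2647/9787) = 4*(19304300/28607401) = 77217200/28607401 ≈ 2.6992)
-1246/(-5481) + c/26149 = -1246/(-5481) + (77217200/28607401)/26149 = -1246*(-1/5481) + (77217200/28607401)*(1/26149) = 178/783 + 77217200/748054928749 = 133214238384922/585727009210467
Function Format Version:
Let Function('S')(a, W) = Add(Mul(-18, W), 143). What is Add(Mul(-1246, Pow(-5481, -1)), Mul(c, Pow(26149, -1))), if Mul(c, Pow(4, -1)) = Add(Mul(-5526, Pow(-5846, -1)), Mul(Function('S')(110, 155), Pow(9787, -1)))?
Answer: Rational(133214238384922, 585727009210467) ≈ 0.22743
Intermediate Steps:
Function('S')(a, W) = Add(143, Mul(-18, W))
c = Rational(77217200, 28607401) (c = Mul(4, Add(Mul(-5526, Pow(-5846, -1)), Mul(Add(143, Mul(-18, 155)), Pow(9787, -1)))) = Mul(4, Add(Mul(-5526, Rational(-1, 5846)), Mul(Add(143, -2790), Rational(1, 9787)))) = Mul(4, Add(Rational(2763, 2923), Mul(-2647, Rational(1, 9787)))) = Mul(4, Add(Rational(2763, 2923), Rational(-2647, 9787))) = Mul(4, Rational(19304300, 28607401)) = Rational(77217200, 28607401) ≈ 2.6992)
Add(Mul(-1246, Pow(-5481, -1)), Mul(c, Pow(26149, -1))) = Add(Mul(-1246, Pow(-5481, -1)), Mul(Rational(77217200, 28607401), Pow(26149, -1))) = Add(Mul(-1246, Rational(-1, 5481)), Mul(Rational(77217200, 28607401), Rational(1, 26149))) = Add(Rational(178, 783), Rational(77217200, 748054928749)) = Rational(133214238384922, 585727009210467)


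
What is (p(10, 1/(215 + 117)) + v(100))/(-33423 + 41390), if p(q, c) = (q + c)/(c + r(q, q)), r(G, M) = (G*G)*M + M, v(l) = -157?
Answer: -52642076/2671502407 ≈ -0.019705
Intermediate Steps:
r(G, M) = M + M*G² (r(G, M) = G²*M + M = M*G² + M = M + M*G²)
p(q, c) = (c + q)/(c + q*(1 + q²)) (p(q, c) = (q + c)/(c + q*(1 + q²)) = (c + q)/(c + q*(1 + q²)))
(p(10, 1/(215 + 117)) + v(100))/(-33423 + 41390) = ((1/(215 + 117) + 10)/(1/(215 + 117) + 10 + 10³) - 157)/(-33423 + 41390) = ((1/332 + 10)/(1/332 + 10 + 1000) - 157)/7967 = ((1/332 + 10)/(1/332 + 10 + 1000) - 157)*(1/7967) = ((3321/332)/(335321/332) - 157)*(1/7967) = ((332/335321)*(3321/332) - 157)*(1/7967) = (3321/335321 - 157)*(1/7967) = -52642076/335321*1/7967 = -52642076/2671502407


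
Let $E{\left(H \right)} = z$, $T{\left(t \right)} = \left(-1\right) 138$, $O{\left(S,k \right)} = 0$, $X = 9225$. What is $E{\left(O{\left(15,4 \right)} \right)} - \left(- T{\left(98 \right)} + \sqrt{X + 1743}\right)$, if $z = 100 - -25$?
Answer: $-13 - 2 \sqrt{2742} \approx -117.73$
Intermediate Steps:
$T{\left(t \right)} = -138$
$z = 125$ ($z = 100 + 25 = 125$)
$E{\left(H \right)} = 125$
$E{\left(O{\left(15,4 \right)} \right)} - \left(- T{\left(98 \right)} + \sqrt{X + 1743}\right) = 125 - \left(\left(-1\right) \left(-138\right) + \sqrt{9225 + 1743}\right) = 125 - \left(138 + \sqrt{10968}\right) = 125 - \left(138 + 2 \sqrt{2742}\right) = -13 - 2 \sqrt{2742}$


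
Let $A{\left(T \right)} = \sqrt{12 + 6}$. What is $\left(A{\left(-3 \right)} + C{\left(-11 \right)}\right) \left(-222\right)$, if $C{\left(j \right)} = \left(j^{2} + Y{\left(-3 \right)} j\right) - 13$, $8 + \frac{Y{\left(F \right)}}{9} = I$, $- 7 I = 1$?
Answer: $- \frac{1420578}{7} - 666 \sqrt{2} \approx -2.0388 \cdot 10^{5}$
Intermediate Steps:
$I = - \frac{1}{7}$ ($I = \left(- \frac{1}{7}\right) 1 = - \frac{1}{7} \approx -0.14286$)
$Y{\left(F \right)} = - \frac{513}{7}$ ($Y{\left(F \right)} = -72 + 9 \left(- \frac{1}{7}\right) = -72 - \frac{9}{7} = - \frac{513}{7}$)
$C{\left(j \right)} = -13 + j^{2} - \frac{513 j}{7}$ ($C{\left(j \right)} = \left(j^{2} - \frac{513 j}{7}\right) - 13 = -13 + j^{2} - \frac{513 j}{7}$)
$A{\left(T \right)} = 3 \sqrt{2}$ ($A{\left(T \right)} = \sqrt{18} = 3 \sqrt{2}$)
$\left(A{\left(-3 \right)} + C{\left(-11 \right)}\right) \left(-222\right) = \left(3 \sqrt{2} - \left(- \frac{5552}{7} - 121\right)\right) \left(-222\right) = \left(3 \sqrt{2} + \left(-13 + 121 + \frac{5643}{7}\right)\right) \left(-222\right) = \left(3 \sqrt{2} + \frac{6399}{7}\right) \left(-222\right) = \left(\frac{6399}{7} + 3 \sqrt{2}\right) \left(-222\right) = - \frac{1420578}{7} - 666 \sqrt{2}$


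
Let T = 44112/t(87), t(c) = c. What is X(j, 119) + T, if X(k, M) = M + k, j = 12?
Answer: 18503/29 ≈ 638.03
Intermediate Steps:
T = 14704/29 (T = 44112/87 = 44112*(1/87) = 14704/29 ≈ 507.03)
X(j, 119) + T = (119 + 12) + 14704/29 = 131 + 14704/29 = 18503/29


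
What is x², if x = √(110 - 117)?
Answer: -7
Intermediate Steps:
x = I*√7 (x = √(-7) = I*√7 ≈ 2.6458*I)
x² = (I*√7)² = -7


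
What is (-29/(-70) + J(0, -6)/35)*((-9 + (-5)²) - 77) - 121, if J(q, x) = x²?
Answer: -14631/70 ≈ -209.01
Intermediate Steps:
(-29/(-70) + J(0, -6)/35)*((-9 + (-5)²) - 77) - 121 = (-29/(-70) + (-6)²/35)*((-9 + (-5)²) - 77) - 121 = (-29*(-1/70) + 36*(1/35))*((-9 + 25) - 77) - 121 = (29/70 + 36/35)*(16 - 77) - 121 = (101/70)*(-61) - 121 = -6161/70 - 121 = -14631/70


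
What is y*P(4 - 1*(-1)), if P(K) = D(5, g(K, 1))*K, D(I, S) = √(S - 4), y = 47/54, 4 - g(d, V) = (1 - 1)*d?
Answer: 0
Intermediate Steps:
g(d, V) = 4 (g(d, V) = 4 - (1 - 1)*d = 4 - 0*d = 4 - 1*0 = 4 + 0 = 4)
y = 47/54 (y = 47*(1/54) = 47/54 ≈ 0.87037)
D(I, S) = √(-4 + S)
P(K) = 0 (P(K) = √(-4 + 4)*K = √0*K = 0*K = 0)
y*P(4 - 1*(-1)) = (47/54)*0 = 0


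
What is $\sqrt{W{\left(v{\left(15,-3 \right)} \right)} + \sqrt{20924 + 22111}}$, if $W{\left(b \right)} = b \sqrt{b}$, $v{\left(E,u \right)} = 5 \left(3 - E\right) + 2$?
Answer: $\sqrt{\sqrt{43035} - 58 i \sqrt{58}} \approx 18.647 - 11.844 i$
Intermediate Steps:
$v{\left(E,u \right)} = 17 - 5 E$ ($v{\left(E,u \right)} = \left(15 - 5 E\right) + 2 = 17 - 5 E$)
$W{\left(b \right)} = b^{\frac{3}{2}}$
$\sqrt{W{\left(v{\left(15,-3 \right)} \right)} + \sqrt{20924 + 22111}} = \sqrt{\left(17 - 75\right)^{\frac{3}{2}} + \sqrt{20924 + 22111}} = \sqrt{\left(17 - 75\right)^{\frac{3}{2}} + \sqrt{43035}} = \sqrt{\left(-58\right)^{\frac{3}{2}} + \sqrt{43035}} = \sqrt{- 58 i \sqrt{58} + \sqrt{43035}} = \sqrt{\sqrt{43035} - 58 i \sqrt{58}}$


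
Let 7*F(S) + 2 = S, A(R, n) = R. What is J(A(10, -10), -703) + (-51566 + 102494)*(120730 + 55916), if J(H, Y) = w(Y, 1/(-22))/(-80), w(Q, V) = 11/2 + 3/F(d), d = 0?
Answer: 143939639809/16 ≈ 8.9962e+9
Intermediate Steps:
F(S) = -2/7 + S/7
w(Q, V) = -5 (w(Q, V) = 11/2 + 3/(-2/7 + (⅐)*0) = 11*(½) + 3/(-2/7 + 0) = 11/2 + 3/(-2/7) = 11/2 + 3*(-7/2) = 11/2 - 21/2 = -5)
J(H, Y) = 1/16 (J(H, Y) = -5/(-80) = -5*(-1/80) = 1/16)
J(A(10, -10), -703) + (-51566 + 102494)*(120730 + 55916) = 1/16 + (-51566 + 102494)*(120730 + 55916) = 1/16 + 50928*176646 = 1/16 + 8996227488 = 143939639809/16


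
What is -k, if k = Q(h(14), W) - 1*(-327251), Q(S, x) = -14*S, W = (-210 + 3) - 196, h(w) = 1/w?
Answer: -327250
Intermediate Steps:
W = -403 (W = -207 - 196 = -403)
k = 327250 (k = -14/14 - 1*(-327251) = -14*1/14 + 327251 = -1 + 327251 = 327250)
-k = -1*327250 = -327250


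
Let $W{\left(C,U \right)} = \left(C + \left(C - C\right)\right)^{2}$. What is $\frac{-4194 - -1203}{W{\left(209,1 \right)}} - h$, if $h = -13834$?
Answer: $\frac{604279963}{43681} \approx 13834.0$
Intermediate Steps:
$W{\left(C,U \right)} = C^{2}$ ($W{\left(C,U \right)} = \left(C + 0\right)^{2} = C^{2}$)
$\frac{-4194 - -1203}{W{\left(209,1 \right)}} - h = \frac{-4194 - -1203}{209^{2}} - -13834 = \frac{-4194 + 1203}{43681} + 13834 = \left(-2991\right) \frac{1}{43681} + 13834 = - \frac{2991}{43681} + 13834 = \frac{604279963}{43681}$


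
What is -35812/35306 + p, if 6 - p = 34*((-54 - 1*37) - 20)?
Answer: 66710434/17653 ≈ 3779.0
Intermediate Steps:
p = 3780 (p = 6 - 34*((-54 - 1*37) - 20) = 6 - 34*((-54 - 37) - 20) = 6 - 34*(-91 - 20) = 6 - 34*(-111) = 6 - 1*(-3774) = 6 + 3774 = 3780)
-35812/35306 + p = -35812/35306 + 3780 = -35812*1/35306 + 3780 = -17906/17653 + 3780 = 66710434/17653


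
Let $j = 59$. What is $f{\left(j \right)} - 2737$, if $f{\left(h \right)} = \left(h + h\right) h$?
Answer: $4225$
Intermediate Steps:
$f{\left(h \right)} = 2 h^{2}$ ($f{\left(h \right)} = 2 h h = 2 h^{2}$)
$f{\left(j \right)} - 2737 = 2 \cdot 59^{2} - 2737 = 2 \cdot 3481 - 2737 = 6962 - 2737 = 4225$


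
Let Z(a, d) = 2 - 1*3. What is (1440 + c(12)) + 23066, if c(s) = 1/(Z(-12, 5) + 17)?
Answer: 392097/16 ≈ 24506.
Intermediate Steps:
Z(a, d) = -1 (Z(a, d) = 2 - 3 = -1)
c(s) = 1/16 (c(s) = 1/(-1 + 17) = 1/16)
(1440 + c(12)) + 23066 = (1440 + 1/16) + 23066 = 23041/16 + 23066 = 392097/16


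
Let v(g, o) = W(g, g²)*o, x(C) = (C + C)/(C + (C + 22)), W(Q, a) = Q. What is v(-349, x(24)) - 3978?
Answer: -147606/35 ≈ -4217.3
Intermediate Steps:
x(C) = 2*C/(22 + 2*C) (x(C) = (2*C)/(C + (22 + C)) = (2*C)/(22 + 2*C) = 2*C/(22 + 2*C))
v(g, o) = g*o
v(-349, x(24)) - 3978 = -8376/(11 + 24) - 3978 = -8376/35 - 3978 = -147606/35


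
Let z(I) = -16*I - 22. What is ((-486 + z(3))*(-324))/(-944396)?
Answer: -45036/236099 ≈ -0.19075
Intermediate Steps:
z(I) = -22 - 16*I
((-486 + z(3))*(-324))/(-944396) = ((-486 + (-22 - 16*3))*(-324))/(-944396) = ((-486 + (-22 - 48))*(-324))*(-1/944396) = ((-486 - 70)*(-324))*(-1/944396) = -556*(-324)*(-1/944396) = 180144*(-1/944396) = -45036/236099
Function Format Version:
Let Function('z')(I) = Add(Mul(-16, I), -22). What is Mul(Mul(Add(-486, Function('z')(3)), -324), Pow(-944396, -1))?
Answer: Rational(-45036, 236099) ≈ -0.19075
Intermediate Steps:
Function('z')(I) = Add(-22, Mul(-16, I))
Mul(Mul(Add(-486, Function('z')(3)), -324), Pow(-944396, -1)) = Mul(Mul(Add(-486, Add(-22, Mul(-16, 3))), -324), Pow(-944396, -1)) = Mul(Mul(Add(-486, Add(-22, -48)), -324), Rational(-1, 944396)) = Mul(Mul(Add(-486, -70), -324), Rational(-1, 944396)) = Mul(Mul(-556, -324), Rational(-1, 944396)) = Mul(180144, Rational(-1, 944396)) = Rational(-45036, 236099)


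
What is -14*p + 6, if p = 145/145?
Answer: -8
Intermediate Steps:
p = 1 (p = 145*(1/145) = 1)
-14*p + 6 = -14*1 + 6 = -14 + 6 = -8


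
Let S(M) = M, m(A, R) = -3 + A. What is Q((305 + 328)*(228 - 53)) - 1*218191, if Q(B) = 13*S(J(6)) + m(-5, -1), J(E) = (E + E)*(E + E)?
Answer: -216327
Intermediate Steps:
J(E) = 4*E**2 (J(E) = (2*E)*(2*E) = 4*E**2)
Q(B) = 1864 (Q(B) = 13*(4*6**2) + (-3 - 5) = 13*(4*36) - 8 = 13*144 - 8 = 1872 - 8 = 1864)
Q((305 + 328)*(228 - 53)) - 1*218191 = 1864 - 1*218191 = 1864 - 218191 = -216327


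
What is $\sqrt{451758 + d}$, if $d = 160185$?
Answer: $37 \sqrt{447} \approx 782.27$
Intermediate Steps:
$\sqrt{451758 + d} = \sqrt{451758 + 160185} = \sqrt{611943} = 37 \sqrt{447}$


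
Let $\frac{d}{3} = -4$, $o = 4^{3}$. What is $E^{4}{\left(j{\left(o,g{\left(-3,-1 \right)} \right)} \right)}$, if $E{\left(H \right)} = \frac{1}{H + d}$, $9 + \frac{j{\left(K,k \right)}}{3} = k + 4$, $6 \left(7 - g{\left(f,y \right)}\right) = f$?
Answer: $\frac{16}{6561} \approx 0.0024387$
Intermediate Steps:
$g{\left(f,y \right)} = 7 - \frac{f}{6}$
$o = 64$
$d = -12$ ($d = 3 \left(-4\right) = -12$)
$j{\left(K,k \right)} = -15 + 3 k$ ($j{\left(K,k \right)} = -27 + 3 \left(k + 4\right) = -27 + 3 \left(4 + k\right) = -27 + \left(12 + 3 k\right) = -15 + 3 k$)
$E{\left(H \right)} = \frac{1}{-12 + H}$ ($E{\left(H \right)} = \frac{1}{H - 12} = \frac{1}{-12 + H}$)
$E^{4}{\left(j{\left(o,g{\left(-3,-1 \right)} \right)} \right)} = \left(\frac{1}{-12 - \left(15 - 3 \left(7 - - \frac{1}{2}\right)\right)}\right)^{4} = \left(\frac{1}{-12 - \left(15 - 3 \left(7 + \frac{1}{2}\right)\right)}\right)^{4} = \left(\frac{1}{-12 + \left(-15 + 3 \cdot \frac{15}{2}\right)}\right)^{4} = \left(\frac{1}{-12 + \left(-15 + \frac{45}{2}\right)}\right)^{4} = \left(\frac{1}{-12 + \frac{15}{2}}\right)^{4} = \left(\frac{1}{- \frac{9}{2}}\right)^{4} = \left(- \frac{2}{9}\right)^{4} = \frac{16}{6561}$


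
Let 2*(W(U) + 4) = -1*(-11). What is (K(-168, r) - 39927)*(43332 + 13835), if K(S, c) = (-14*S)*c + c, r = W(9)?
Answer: -4161471765/2 ≈ -2.0807e+9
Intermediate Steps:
W(U) = 3/2 (W(U) = -4 + (-1*(-11))/2 = -4 + (½)*11 = -4 + 11/2 = 3/2)
r = 3/2 ≈ 1.5000
K(S, c) = c - 14*S*c (K(S, c) = -14*S*c + c = c - 14*S*c)
(K(-168, r) - 39927)*(43332 + 13835) = (3*(1 - 14*(-168))/2 - 39927)*(43332 + 13835) = (3*(1 + 2352)/2 - 39927)*57167 = ((3/2)*2353 - 39927)*57167 = (7059/2 - 39927)*57167 = -72795/2*57167 = -4161471765/2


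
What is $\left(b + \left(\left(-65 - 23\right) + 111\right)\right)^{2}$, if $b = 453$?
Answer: $226576$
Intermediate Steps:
$\left(b + \left(\left(-65 - 23\right) + 111\right)\right)^{2} = \left(453 + \left(\left(-65 - 23\right) + 111\right)\right)^{2} = \left(453 + \left(-88 + 111\right)\right)^{2} = \left(453 + 23\right)^{2} = 476^{2} = 226576$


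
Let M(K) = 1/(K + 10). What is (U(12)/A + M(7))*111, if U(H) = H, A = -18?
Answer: -1147/17 ≈ -67.471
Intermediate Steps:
M(K) = 1/(10 + K)
(U(12)/A + M(7))*111 = (12/(-18) + 1/(10 + 7))*111 = (12*(-1/18) + 1/17)*111 = (-2/3 + 1/17)*111 = -31/51*111 = -1147/17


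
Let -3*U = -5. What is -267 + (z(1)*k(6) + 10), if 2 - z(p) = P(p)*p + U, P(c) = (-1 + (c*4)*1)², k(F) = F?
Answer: -309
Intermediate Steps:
U = 5/3 (U = -⅓*(-5) = 5/3 ≈ 1.6667)
P(c) = (-1 + 4*c)² (P(c) = (-1 + (4*c)*1)² = (-1 + 4*c)²)
z(p) = ⅓ - p*(-1 + 4*p)² (z(p) = 2 - ((-1 + 4*p)²*p + 5/3) = 2 - (p*(-1 + 4*p)² + 5/3) = 2 - (5/3 + p*(-1 + 4*p)²) = 2 + (-5/3 - p*(-1 + 4*p)²) = ⅓ - p*(-1 + 4*p)²)
-267 + (z(1)*k(6) + 10) = -267 + ((⅓ - 1*1*(-1 + 4*1)²)*6 + 10) = -267 + ((⅓ - 1*1*(-1 + 4)²)*6 + 10) = -267 + ((⅓ - 1*1*3²)*6 + 10) = -267 + ((⅓ - 1*1*9)*6 + 10) = -267 + ((⅓ - 9)*6 + 10) = -267 + (-26/3*6 + 10) = -267 + (-52 + 10) = -267 - 42 = -309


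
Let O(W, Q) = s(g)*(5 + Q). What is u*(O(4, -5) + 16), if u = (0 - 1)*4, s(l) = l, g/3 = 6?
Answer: -64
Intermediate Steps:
g = 18 (g = 3*6 = 18)
O(W, Q) = 90 + 18*Q (O(W, Q) = 18*(5 + Q) = 90 + 18*Q)
u = -4 (u = -1*4 = -4)
u*(O(4, -5) + 16) = -4*((90 + 18*(-5)) + 16) = -4*((90 - 90) + 16) = -4*(0 + 16) = -4*16 = -64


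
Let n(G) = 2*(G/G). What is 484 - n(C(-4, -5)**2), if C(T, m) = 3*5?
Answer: 482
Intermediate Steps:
C(T, m) = 15
n(G) = 2 (n(G) = 2*1 = 2)
484 - n(C(-4, -5)**2) = 484 - 1*2 = 484 - 2 = 482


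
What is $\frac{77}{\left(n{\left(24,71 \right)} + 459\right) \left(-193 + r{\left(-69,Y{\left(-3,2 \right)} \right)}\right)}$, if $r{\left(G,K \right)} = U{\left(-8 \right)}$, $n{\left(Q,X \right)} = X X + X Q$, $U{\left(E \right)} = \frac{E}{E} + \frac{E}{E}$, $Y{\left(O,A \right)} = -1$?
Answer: $- \frac{77}{1375964} \approx -5.5961 \cdot 10^{-5}$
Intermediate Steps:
$U{\left(E \right)} = 2$ ($U{\left(E \right)} = 1 + 1 = 2$)
$n{\left(Q,X \right)} = X^{2} + Q X$
$r{\left(G,K \right)} = 2$
$\frac{77}{\left(n{\left(24,71 \right)} + 459\right) \left(-193 + r{\left(-69,Y{\left(-3,2 \right)} \right)}\right)} = \frac{77}{\left(71 \left(24 + 71\right) + 459\right) \left(-193 + 2\right)} = \frac{77}{\left(71 \cdot 95 + 459\right) \left(-191\right)} = \frac{77}{\left(6745 + 459\right) \left(-191\right)} = \frac{77}{7204 \left(-191\right)} = \frac{77}{-1375964} = 77 \left(- \frac{1}{1375964}\right) = - \frac{77}{1375964}$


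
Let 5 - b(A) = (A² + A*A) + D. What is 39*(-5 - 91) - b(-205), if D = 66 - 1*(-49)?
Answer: 80416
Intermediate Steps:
D = 115 (D = 66 + 49 = 115)
b(A) = -110 - 2*A² (b(A) = 5 - ((A² + A*A) + 115) = 5 - ((A² + A²) + 115) = 5 - (2*A² + 115) = 5 - (115 + 2*A²) = 5 + (-115 - 2*A²) = -110 - 2*A²)
39*(-5 - 91) - b(-205) = 39*(-5 - 91) - (-110 - 2*(-205)²) = 39*(-96) - (-110 - 2*42025) = -3744 - (-110 - 84050) = -3744 - 1*(-84160) = -3744 + 84160 = 80416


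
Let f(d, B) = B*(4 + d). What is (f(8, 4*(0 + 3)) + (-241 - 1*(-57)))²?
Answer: 1600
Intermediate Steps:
(f(8, 4*(0 + 3)) + (-241 - 1*(-57)))² = ((4*(0 + 3))*(4 + 8) + (-241 - 1*(-57)))² = ((4*3)*12 + (-241 + 57))² = (12*12 - 184)² = (144 - 184)² = (-40)² = 1600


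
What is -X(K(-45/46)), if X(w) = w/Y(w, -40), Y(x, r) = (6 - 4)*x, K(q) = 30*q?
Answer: -1/2 ≈ -0.50000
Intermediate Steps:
Y(x, r) = 2*x
X(w) = 1/2 (X(w) = w/((2*w)) = w*(1/(2*w)) = 1/2)
-X(K(-45/46)) = -1*1/2 = -1/2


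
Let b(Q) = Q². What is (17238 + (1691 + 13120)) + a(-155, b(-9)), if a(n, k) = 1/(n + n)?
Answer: 9935189/310 ≈ 32049.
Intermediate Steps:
a(n, k) = 1/(2*n)
(17238 + (1691 + 13120)) + a(-155, b(-9)) = (17238 + (1691 + 13120)) + (½)/(-155) = (17238 + 14811) + (½)*(-1/155) = 32049 - 1/310 = 9935189/310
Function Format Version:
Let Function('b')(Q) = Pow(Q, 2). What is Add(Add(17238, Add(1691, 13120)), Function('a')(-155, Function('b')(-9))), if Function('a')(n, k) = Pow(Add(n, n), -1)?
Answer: Rational(9935189, 310) ≈ 32049.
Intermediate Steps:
Function('a')(n, k) = Mul(Rational(1, 2), Pow(n, -1)) (Function('a')(n, k) = Pow(Mul(2, n), -1) = Mul(Rational(1, 2), Pow(n, -1)))
Add(Add(17238, Add(1691, 13120)), Function('a')(-155, Function('b')(-9))) = Add(Add(17238, Add(1691, 13120)), Mul(Rational(1, 2), Pow(-155, -1))) = Add(Add(17238, 14811), Mul(Rational(1, 2), Rational(-1, 155))) = Add(32049, Rational(-1, 310)) = Rational(9935189, 310)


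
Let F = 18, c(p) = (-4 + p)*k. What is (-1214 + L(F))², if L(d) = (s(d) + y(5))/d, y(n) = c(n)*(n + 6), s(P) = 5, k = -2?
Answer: 478253161/324 ≈ 1.4761e+6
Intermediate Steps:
c(p) = 8 - 2*p (c(p) = (-4 + p)*(-2) = 8 - 2*p)
y(n) = (6 + n)*(8 - 2*n) (y(n) = (8 - 2*n)*(n + 6) = (8 - 2*n)*(6 + n) = (6 + n)*(8 - 2*n))
L(d) = -17/d (L(d) = (5 + 2*(4 - 1*5)*(6 + 5))/d = (5 + 2*(4 - 5)*11)/d = (5 + 2*(-1)*11)/d = (5 - 22)/d = -17/d)
(-1214 + L(F))² = (-1214 - 17/18)² = (-21869/18)² = 478253161/324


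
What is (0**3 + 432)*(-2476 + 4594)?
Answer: 914976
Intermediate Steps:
(0**3 + 432)*(-2476 + 4594) = (0 + 432)*2118 = 432*2118 = 914976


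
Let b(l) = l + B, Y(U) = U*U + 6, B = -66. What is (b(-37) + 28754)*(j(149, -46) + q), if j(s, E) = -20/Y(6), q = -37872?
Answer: -3255252946/3 ≈ -1.0851e+9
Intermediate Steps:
Y(U) = 6 + U² (Y(U) = U² + 6 = 6 + U²)
b(l) = -66 + l (b(l) = l - 66 = -66 + l)
j(s, E) = -10/21 (j(s, E) = -20/(6 + 6²) = -20/(6 + 36) = -20/42 = -20*1/42 = -10/21)
(b(-37) + 28754)*(j(149, -46) + q) = ((-66 - 37) + 28754)*(-10/21 - 37872) = (-103 + 28754)*(-795322/21) = 28651*(-795322/21) = -3255252946/3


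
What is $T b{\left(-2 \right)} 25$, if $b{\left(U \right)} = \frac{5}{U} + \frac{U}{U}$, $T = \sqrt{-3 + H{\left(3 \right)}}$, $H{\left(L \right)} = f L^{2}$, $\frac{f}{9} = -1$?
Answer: $- 75 i \sqrt{21} \approx - 343.69 i$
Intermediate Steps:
$f = -9$ ($f = 9 \left(-1\right) = -9$)
$H{\left(L \right)} = - 9 L^{2}$
$T = 2 i \sqrt{21}$ ($T = \sqrt{-3 - 9 \cdot 3^{2}} = \sqrt{-3 - 81} = \sqrt{-84} = 2 i \sqrt{21} \approx 9.1651 i$)
$b{\left(U \right)} = 1 + \frac{5}{U}$ ($b{\left(U \right)} = \frac{5}{U} + 1 = 1 + \frac{5}{U}$)
$T b{\left(-2 \right)} 25 = 2 i \sqrt{21} \frac{5 - 2}{-2} \cdot 25 = 2 i \sqrt{21} \left(\left(- \frac{1}{2}\right) 3\right) 25 = 2 i \sqrt{21} \left(- \frac{3}{2}\right) 25 = - 3 i \sqrt{21} \cdot 25 = - 75 i \sqrt{21}$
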